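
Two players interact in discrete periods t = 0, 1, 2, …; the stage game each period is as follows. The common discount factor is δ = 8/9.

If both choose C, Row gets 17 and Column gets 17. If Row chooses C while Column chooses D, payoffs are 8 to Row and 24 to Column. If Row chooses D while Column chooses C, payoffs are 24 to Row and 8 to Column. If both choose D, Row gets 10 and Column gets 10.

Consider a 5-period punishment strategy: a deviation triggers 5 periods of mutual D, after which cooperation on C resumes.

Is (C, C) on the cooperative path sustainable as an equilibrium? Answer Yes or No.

Yes

IC: δ+…+δ^5 ≥ (24−17)/(17−10) = 1.
At δ = 8/9: partial sum = 3.5606 ≥ 1.0000. Cooperation sustainable.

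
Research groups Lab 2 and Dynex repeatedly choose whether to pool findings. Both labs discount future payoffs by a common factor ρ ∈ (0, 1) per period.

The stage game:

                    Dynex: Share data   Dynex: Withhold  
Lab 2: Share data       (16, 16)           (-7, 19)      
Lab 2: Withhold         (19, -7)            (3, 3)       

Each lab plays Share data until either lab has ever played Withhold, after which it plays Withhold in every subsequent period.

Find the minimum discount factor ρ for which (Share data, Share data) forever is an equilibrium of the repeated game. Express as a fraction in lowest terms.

3/16

16/(1−ρ) ≥ 19 + 3ρ/(1−ρ)
16 ≥ 19 − 16ρ
ρ ≥ 3/16.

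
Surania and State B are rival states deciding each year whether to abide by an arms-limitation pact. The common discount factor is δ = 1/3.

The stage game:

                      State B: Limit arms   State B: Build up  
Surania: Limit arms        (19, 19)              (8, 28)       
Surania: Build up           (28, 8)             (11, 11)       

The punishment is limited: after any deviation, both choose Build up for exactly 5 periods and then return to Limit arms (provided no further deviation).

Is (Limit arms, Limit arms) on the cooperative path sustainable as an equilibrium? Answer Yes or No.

Comparing payoff streams over the 6 periods until play realigns: cooperate → 19(1+δ+…+δ^5); deviate → 28 + 11(δ+…+δ^5).
Cooperation is sustained iff (19−11)(δ+…+δ^5) ≥ 28−19.
δ+…+δ^5 = 1/3·(1−(1/3)^5)/(1−1/3) = 0.4979, and (28−19)/(19−11) = 1.1250.
0.4979 < 1.1250, so cooperation is not sustainable.

No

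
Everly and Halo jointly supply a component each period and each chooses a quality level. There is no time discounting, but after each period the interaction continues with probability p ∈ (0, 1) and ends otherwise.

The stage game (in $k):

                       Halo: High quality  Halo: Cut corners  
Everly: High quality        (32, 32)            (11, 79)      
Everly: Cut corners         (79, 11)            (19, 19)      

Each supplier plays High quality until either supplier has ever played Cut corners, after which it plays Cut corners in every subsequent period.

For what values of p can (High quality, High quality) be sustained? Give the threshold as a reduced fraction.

With no time discounting, the continuation probability p plays the role of the discount factor.
Grim-trigger IC: 32/(1−p) ≥ 79 + 19p/(1−p) ⇒ p ≥ (79−32)/(79−19) = 47/60.

47/60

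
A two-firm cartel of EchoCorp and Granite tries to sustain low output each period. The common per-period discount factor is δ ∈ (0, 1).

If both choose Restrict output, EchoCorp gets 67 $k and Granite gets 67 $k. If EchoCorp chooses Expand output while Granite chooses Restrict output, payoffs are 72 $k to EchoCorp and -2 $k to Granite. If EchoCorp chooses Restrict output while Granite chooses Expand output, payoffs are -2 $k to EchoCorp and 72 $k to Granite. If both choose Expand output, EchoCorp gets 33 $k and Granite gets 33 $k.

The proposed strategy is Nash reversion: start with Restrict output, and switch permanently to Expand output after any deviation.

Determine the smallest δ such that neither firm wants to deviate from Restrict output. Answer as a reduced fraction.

One-period gain from deviating is 72 − 67 = 5. The loss is 67 − 33 = 34 in every subsequent period, with present value 34·δ/(1−δ).
Deviation is unprofitable when 34·δ/(1−δ) ≥ 5, i.e. δ/(1−δ) ≥ 5/34.
Equivalently δ ≥ 5/(5+34) = 5/39.

5/39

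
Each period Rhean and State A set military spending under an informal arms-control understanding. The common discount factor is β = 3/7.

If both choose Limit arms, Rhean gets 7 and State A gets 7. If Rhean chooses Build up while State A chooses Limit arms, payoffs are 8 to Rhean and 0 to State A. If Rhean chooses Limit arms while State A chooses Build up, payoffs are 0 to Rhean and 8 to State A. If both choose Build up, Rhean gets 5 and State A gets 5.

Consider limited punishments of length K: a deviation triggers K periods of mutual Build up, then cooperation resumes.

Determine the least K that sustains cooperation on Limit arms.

2

Need Σ_{k=1}^{K} β^k ≥ (8−7)/(7−5) = 0.5000 at β = 3/7.
At K = 1 the sum is 0.4286 < 0.5000; at K = 2 it is 0.6122 ≥ 0.5000.
So the minimum punishment length is K = 2.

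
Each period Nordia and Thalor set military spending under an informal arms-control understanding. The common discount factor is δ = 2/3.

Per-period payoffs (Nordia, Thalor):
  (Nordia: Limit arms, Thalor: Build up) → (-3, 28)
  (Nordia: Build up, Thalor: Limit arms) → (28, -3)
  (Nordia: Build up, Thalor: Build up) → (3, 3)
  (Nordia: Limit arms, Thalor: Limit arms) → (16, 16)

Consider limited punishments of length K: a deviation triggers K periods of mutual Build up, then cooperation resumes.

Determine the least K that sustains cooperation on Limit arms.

IC: δ(1−δ^K)/(1−δ) ≥ (28−16)/(16−3) = 12/13.
With δ = 2/3: need 1 − δ^K ≥ 12/13·(1−2/3)/(2/3), i.e. δ^K ≤ 0.5385.
Since (2/3)^1 = 0.6667 and (2/3)^2 = 0.4444, the smallest such K is 2.

2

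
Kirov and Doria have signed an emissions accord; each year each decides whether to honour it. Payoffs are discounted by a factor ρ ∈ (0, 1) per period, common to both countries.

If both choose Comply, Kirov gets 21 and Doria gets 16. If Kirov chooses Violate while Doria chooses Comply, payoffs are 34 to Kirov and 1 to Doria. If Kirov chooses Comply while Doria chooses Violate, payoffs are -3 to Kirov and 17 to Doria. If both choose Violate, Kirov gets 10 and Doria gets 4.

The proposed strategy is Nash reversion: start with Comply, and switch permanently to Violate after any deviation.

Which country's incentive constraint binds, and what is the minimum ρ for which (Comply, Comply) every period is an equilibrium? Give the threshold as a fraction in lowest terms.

Kirov; ρ ≥ 13/24

Kirov: cooperation gives 21 each period; deviation gives 34 once then 10 forever.
  21/(1−ρ) ≥ 34 + 10ρ/(1−ρ) ⇒ ρ ≥ 13/24.
Doria: cooperation gives 16 each period; deviation gives 17 once then 4 forever.
  ρ ≥ 1/13.
Both must hold, so the binding constraint is Kirov's: ρ ≥ 13/24.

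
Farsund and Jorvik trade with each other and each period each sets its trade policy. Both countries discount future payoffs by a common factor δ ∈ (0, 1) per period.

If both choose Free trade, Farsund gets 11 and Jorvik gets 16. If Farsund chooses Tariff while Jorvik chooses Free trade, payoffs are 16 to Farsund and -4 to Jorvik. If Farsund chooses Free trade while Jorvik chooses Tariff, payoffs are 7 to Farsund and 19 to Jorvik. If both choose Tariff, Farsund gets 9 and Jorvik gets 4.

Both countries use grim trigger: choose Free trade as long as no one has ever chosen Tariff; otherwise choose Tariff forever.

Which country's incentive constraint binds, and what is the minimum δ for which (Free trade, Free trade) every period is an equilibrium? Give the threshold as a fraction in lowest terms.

For Farsund: deviation gain 16−11 = 5, per-period punishment loss 11−9 = 2. IC gives δ ≥ 5/7.
For Jorvik: gain 3, loss 12 per period, so δ ≥ 3/15 = 1/5.
The tighter constraint is Farsund's, so cooperation needs δ ≥ 5/7.

Farsund; δ ≥ 5/7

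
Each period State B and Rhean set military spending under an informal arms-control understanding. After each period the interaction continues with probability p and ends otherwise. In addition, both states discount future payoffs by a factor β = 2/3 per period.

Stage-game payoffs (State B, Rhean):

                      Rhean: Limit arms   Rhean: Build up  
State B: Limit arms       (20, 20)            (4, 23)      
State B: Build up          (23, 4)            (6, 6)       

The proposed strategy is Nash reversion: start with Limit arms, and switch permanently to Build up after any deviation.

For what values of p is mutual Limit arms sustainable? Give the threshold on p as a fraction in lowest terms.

9/34

With continuation probability p and discount β, the effective per-period discount factor is βp.
Grim-trigger IC: βp ≥ (23−20)/(23−6) = 3/17.
So p ≥ (3/17)/(2/3) = 9/34.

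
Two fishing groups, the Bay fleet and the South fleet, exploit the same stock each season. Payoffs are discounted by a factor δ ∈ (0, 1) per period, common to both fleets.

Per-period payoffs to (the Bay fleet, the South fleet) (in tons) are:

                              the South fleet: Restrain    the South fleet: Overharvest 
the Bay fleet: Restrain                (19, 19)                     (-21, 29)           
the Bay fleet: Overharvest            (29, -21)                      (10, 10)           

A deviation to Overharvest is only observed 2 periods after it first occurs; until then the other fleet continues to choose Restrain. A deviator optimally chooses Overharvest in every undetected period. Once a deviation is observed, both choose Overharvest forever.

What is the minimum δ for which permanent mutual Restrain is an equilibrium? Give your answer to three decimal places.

The best deviation is to choose Overharvest for all 2 undetected periods, earning 29 each, then 10 forever once detected.
Deviation value: 29(1−δ^2)/(1−δ) + 10δ^2/(1−δ); cooperation value: 19/(1−δ).
IC: 19 ≥ 29(1−δ^2) + 10δ^2 = 29 − 19δ^2.
So δ^2 ≥ 10/19, giving δ ≥ (10/19)^(1/2) ≈ 0.725.

0.725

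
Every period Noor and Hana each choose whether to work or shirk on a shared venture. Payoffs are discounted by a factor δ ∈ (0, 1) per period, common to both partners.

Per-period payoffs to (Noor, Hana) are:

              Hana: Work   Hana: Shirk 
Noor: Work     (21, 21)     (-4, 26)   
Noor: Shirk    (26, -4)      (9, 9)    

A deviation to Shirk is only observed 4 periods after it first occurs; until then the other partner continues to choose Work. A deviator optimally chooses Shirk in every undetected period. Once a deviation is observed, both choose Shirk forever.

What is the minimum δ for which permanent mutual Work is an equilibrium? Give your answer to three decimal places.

0.736

The best deviation is to choose Shirk for all 4 undetected periods, earning 26 each, then 9 forever once detected.
Deviation value: 26(1−δ^4)/(1−δ) + 9δ^4/(1−δ); cooperation value: 21/(1−δ).
IC: 21 ≥ 26(1−δ^4) + 9δ^4 = 26 − 17δ^4.
So δ^4 ≥ 5/17, giving δ ≥ (5/17)^(1/4) ≈ 0.736.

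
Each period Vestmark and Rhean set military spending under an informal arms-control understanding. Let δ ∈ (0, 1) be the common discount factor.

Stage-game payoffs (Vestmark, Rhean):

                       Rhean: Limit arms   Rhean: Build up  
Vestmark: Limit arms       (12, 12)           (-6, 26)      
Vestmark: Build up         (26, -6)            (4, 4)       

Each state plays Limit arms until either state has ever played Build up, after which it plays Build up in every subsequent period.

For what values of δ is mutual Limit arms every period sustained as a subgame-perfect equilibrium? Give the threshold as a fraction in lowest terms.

7/11

Under grim trigger the critical discount factor is (T−C)/(T−P) with T = 26, C = 12, P = 4.
δ* = (26−12)/(26−4) = 14/22 = 7/11.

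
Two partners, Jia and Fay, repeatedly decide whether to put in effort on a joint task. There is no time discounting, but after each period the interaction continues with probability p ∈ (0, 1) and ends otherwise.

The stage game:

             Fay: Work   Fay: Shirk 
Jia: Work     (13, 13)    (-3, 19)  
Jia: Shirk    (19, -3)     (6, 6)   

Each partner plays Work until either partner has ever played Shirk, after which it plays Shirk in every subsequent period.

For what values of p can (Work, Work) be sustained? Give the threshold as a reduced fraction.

6/13

Expected cooperation value is 13 + p·13 + p²·13 + … = 13/(1−p); deviation gives 19 + p·6/(1−p).
13 ≥ 19(1−p) + 6p ⇒ 13p ≥ 6 ⇒ p ≥ 6/13.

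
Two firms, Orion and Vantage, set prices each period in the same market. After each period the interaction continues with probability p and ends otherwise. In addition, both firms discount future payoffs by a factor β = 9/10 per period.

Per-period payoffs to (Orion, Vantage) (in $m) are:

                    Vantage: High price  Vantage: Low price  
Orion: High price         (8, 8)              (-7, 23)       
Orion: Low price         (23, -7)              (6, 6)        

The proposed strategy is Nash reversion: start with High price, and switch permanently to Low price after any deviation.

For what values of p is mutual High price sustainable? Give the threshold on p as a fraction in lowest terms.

With continuation probability p and discount β, the effective per-period discount factor is βp.
Grim-trigger IC: βp ≥ (23−8)/(23−6) = 15/17.
So p ≥ (15/17)/(9/10) = 50/51.

50/51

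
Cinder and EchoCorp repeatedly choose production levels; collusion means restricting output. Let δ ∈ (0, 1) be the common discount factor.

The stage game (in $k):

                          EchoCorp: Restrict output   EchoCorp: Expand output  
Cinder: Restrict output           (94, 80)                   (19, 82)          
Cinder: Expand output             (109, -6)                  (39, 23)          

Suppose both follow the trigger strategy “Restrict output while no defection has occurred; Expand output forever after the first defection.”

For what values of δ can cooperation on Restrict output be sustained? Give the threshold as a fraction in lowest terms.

3/14

Cinder's threshold: (109−94)/(109−39) = 3/14.
EchoCorp's threshold: (82−80)/(82−23) = 2/59.
3/14 > 2/59, so Cinder binds and δ* = 3/14.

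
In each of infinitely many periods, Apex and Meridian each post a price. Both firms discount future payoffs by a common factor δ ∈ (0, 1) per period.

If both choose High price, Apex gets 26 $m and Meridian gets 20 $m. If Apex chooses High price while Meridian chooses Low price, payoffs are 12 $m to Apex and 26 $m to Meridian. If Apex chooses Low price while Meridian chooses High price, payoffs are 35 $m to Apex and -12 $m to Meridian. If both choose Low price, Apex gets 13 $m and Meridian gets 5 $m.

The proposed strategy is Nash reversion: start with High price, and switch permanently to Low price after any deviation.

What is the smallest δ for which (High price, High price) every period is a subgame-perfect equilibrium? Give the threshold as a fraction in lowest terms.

9/22

Apex's threshold: (35−26)/(35−13) = 9/22.
Meridian's threshold: (26−20)/(26−5) = 2/7.
9/22 > 2/7, so Apex binds and δ* = 9/22.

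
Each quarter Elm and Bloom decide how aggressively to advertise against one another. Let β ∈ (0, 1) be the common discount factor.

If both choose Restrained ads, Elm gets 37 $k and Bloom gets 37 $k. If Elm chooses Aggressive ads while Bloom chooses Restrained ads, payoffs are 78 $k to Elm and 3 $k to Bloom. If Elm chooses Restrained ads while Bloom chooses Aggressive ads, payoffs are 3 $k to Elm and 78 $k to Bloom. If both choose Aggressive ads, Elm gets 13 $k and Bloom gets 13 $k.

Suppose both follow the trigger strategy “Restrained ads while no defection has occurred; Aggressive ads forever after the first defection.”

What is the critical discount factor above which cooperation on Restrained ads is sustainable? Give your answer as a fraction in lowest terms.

37/(1−β) ≥ 78 + 13β/(1−β)
37 ≥ 78 − 65β
β ≥ 41/65.

41/65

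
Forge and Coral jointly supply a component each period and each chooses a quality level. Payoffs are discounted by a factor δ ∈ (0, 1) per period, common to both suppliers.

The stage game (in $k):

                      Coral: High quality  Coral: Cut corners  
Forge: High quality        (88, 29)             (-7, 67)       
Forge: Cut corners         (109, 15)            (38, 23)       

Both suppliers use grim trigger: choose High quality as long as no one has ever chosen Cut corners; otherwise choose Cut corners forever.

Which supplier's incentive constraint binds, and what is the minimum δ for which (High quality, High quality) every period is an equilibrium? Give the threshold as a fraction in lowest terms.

Coral; δ ≥ 19/22

For Forge: deviation gain 109−88 = 21, per-period punishment loss 88−38 = 50. IC gives δ ≥ 21/71.
For Coral: gain 38, loss 6 per period, so δ ≥ 38/44 = 19/22.
The tighter constraint is Coral's, so cooperation needs δ ≥ 19/22.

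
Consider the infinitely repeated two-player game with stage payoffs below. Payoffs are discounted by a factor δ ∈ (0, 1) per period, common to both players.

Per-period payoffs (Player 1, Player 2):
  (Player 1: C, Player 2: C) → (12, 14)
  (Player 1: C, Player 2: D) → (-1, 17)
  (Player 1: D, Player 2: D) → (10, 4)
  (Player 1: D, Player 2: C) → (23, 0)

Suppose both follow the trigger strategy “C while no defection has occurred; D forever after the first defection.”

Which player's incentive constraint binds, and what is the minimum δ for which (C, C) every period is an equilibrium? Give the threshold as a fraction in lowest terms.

Player 1; δ ≥ 11/13

For Player 1: deviation gain 23−12 = 11, per-period punishment loss 12−10 = 2. IC gives δ ≥ 11/13.
For Player 2: gain 3, loss 10 per period, so δ ≥ 3/13.
The tighter constraint is Player 1's, so cooperation needs δ ≥ 11/13.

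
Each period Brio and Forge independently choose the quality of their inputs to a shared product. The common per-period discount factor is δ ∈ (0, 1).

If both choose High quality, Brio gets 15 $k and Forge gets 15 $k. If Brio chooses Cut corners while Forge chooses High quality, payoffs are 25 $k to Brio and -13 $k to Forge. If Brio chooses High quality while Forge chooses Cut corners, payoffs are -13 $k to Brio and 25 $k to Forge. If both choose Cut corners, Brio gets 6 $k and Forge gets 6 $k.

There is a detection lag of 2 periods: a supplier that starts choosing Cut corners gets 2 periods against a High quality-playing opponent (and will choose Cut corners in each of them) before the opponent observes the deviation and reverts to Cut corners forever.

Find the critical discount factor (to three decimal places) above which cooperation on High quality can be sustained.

0.725

A deviator earns 25 for 2 periods, then 6 forever; cooperating earns 15 forever. Multiplying the IC by (1−δ):
15 ≥ 25(1−δ^2) + 6δ^2, so 19·δ^2 ≥ 10 and δ^2 ≥ 10/19.
δ ≥ (10/19)^(1/2) ≈ 0.725.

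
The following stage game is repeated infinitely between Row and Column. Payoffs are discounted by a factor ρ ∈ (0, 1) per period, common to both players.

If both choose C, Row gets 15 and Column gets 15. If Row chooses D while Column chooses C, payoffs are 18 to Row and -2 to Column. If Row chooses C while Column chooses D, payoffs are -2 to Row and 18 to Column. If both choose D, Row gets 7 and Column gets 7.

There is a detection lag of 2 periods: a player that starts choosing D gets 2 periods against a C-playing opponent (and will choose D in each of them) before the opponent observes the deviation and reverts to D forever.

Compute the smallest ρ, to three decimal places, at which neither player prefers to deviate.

The best deviation is to choose D for all 2 undetected periods, earning 18 each, then 7 forever once detected.
Deviation value: 18(1−ρ^2)/(1−ρ) + 7ρ^2/(1−ρ); cooperation value: 15/(1−ρ).
IC: 15 ≥ 18(1−ρ^2) + 7ρ^2 = 18 − 11ρ^2.
So ρ^2 ≥ 3/11, giving ρ ≥ (3/11)^(1/2) ≈ 0.522.

0.522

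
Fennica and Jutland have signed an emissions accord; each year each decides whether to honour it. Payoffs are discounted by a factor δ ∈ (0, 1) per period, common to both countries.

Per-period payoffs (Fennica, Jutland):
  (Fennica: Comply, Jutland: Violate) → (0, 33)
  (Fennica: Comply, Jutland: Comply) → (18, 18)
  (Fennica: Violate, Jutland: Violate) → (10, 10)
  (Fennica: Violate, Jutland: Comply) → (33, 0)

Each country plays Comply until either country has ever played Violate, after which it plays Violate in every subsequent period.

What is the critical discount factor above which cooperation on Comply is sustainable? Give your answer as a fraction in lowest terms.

One-period gain from deviating is 33 − 18 = 15. The loss is 18 − 10 = 8 in every subsequent period, with present value 8·δ/(1−δ).
Deviation is unprofitable when 8·δ/(1−δ) ≥ 15, i.e. δ/(1−δ) ≥ 15/8.
Equivalently δ ≥ 15/(15+8) = 15/23.

15/23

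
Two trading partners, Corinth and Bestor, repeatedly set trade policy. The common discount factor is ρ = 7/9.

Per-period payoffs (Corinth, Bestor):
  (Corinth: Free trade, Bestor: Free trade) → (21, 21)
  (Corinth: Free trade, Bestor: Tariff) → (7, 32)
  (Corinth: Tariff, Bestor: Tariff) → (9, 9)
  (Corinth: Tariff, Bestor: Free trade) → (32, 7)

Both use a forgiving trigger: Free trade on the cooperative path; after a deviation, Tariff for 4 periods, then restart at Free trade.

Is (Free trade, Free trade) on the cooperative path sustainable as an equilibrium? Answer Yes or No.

Yes

IC: ρ+…+ρ^4 ≥ (32−21)/(21−9) = 11/12.
At ρ = 7/9: partial sum = 2.2192 ≥ 0.9167. Cooperation sustainable.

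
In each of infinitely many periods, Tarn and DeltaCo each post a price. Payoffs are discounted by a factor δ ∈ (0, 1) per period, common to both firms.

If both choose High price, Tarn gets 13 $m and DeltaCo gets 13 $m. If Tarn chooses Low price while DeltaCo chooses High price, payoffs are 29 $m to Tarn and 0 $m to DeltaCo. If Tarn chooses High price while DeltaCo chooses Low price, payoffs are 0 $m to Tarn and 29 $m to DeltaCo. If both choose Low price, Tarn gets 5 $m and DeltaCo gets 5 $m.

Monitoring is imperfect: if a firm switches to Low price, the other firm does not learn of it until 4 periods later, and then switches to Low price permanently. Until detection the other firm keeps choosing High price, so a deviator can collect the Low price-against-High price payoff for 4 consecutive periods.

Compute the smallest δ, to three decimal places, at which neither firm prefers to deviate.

0.904

The best deviation is to choose Low price for all 4 undetected periods, earning 29 each, then 5 forever once detected.
Deviation value: 29(1−δ^4)/(1−δ) + 5δ^4/(1−δ); cooperation value: 13/(1−δ).
IC: 13 ≥ 29(1−δ^4) + 5δ^4 = 29 − 24δ^4.
So δ^4 ≥ 16/24 = 2/3, giving δ ≥ (2/3)^(1/4) ≈ 0.904.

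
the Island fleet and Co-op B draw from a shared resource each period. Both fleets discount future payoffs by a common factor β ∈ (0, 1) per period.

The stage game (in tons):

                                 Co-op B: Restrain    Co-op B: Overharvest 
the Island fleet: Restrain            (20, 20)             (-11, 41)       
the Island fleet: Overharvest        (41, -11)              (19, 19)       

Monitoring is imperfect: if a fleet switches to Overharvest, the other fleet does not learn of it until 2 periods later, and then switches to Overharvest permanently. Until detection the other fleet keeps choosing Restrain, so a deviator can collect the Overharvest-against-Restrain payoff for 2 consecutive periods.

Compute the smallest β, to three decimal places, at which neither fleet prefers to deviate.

Deviating for the 2 undetected periods gains 41−20 = 21 per period over cooperation, then loses 20−19 = 1 per period forever once punishment starts.
Gain: 21(1 + β + … + β^1); loss: 1·β^2/(1−β).
No profitable deviation ⇔ 21(1−β^2) ≤ 1·β^2, i.e. β^2 ≥ 21/(21+1) = 21/22.
Hence β ≥ (21/22)^(1/2) ≈ 0.977.

0.977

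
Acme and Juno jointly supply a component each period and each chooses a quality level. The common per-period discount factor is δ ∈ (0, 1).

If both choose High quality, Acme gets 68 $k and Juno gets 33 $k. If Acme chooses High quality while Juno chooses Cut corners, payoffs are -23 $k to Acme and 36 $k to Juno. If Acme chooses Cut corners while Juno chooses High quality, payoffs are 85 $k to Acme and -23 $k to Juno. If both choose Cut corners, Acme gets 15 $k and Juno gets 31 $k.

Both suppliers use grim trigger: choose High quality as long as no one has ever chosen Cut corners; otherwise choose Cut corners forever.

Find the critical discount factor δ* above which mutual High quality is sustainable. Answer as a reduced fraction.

3/5

Acme: cooperation gives 68 each period; deviation gives 85 once then 15 forever.
  68/(1−δ) ≥ 85 + 15δ/(1−δ) ⇒ δ ≥ 17/70.
Juno: cooperation gives 33 each period; deviation gives 36 once then 31 forever.
  δ ≥ 3/5.
Both must hold, so the binding constraint is Juno's: δ ≥ 3/5.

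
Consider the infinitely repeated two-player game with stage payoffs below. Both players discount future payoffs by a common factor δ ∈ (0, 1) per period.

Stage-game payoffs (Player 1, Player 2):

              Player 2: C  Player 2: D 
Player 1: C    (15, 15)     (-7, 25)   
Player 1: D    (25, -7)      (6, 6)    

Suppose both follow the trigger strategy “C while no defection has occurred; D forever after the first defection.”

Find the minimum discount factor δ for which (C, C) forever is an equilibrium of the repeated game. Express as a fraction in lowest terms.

Under grim trigger the critical discount factor is (T−C)/(T−P) with T = 25, C = 15, P = 6.
δ* = (25−15)/(25−6) = 10/19.

10/19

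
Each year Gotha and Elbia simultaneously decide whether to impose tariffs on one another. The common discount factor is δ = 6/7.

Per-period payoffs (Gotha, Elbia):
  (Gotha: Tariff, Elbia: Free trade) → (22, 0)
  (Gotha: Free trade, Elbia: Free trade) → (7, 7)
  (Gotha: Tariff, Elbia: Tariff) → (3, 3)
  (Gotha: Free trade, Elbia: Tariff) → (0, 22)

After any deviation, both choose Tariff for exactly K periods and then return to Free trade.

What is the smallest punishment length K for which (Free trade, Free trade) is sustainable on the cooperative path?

Need Σ_{k=1}^{K} δ^k ≥ (22−7)/(7−3) = 3.7500 at δ = 6/7.
At K = 6 the sum is 3.6206 < 3.7500; at K = 7 it is 3.9605 ≥ 3.7500.
So the minimum punishment length is K = 7.

7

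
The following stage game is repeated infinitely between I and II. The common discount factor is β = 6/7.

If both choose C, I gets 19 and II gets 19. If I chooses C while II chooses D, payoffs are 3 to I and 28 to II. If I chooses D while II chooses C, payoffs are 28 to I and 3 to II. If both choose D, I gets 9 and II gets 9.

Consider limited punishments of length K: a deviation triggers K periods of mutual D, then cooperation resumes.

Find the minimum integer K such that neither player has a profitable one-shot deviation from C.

Need Σ_{k=1}^{K} β^k ≥ (28−19)/(19−9) = 0.9000 at β = 6/7.
At K = 1 the sum is 0.8571 < 0.9000; at K = 2 it is 1.5918 ≥ 0.9000.
So the minimum punishment length is K = 2.

2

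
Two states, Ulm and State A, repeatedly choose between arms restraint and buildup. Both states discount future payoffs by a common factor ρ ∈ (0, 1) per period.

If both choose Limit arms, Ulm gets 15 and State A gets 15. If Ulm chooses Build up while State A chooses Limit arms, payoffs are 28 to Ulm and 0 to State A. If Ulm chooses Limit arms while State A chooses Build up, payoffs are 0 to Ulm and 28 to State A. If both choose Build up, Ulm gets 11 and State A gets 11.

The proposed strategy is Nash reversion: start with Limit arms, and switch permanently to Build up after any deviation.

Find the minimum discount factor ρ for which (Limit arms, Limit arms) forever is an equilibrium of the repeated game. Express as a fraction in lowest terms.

13/17

Under grim trigger the critical discount factor is (T−C)/(T−P) with T = 28, C = 15, P = 11.
ρ* = (28−15)/(28−11) = 13/17.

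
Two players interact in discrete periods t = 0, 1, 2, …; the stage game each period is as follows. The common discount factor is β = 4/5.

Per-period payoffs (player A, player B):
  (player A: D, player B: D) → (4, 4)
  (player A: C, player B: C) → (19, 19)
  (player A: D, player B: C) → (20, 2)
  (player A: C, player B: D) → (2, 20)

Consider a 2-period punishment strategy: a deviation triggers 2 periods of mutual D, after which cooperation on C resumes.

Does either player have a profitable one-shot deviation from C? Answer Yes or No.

No

Comparing payoff streams over the 3 periods until play realigns: cooperate → 19(1+β+…+β^2); deviate → 20 + 4(β+…+β^2).
Cooperation is sustained iff (19−4)(β+…+β^2) ≥ 20−19.
β+…+β^2 = 4/5·(1−(4/5)^2)/(1−4/5) = 1.4400, and (20−19)/(19−4) = 0.0667.
1.4400 ≥ 0.0667, so cooperation is sustainable.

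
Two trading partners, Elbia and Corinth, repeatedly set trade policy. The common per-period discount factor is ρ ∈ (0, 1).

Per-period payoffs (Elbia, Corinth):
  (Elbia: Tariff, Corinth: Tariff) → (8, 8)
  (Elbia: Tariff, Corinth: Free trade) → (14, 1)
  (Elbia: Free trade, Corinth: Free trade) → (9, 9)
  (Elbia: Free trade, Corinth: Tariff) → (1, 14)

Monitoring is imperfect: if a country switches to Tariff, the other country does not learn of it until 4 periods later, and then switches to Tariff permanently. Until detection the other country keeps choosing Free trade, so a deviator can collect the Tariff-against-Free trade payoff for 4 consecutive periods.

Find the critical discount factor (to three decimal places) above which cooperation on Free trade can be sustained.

0.955

The best deviation is to choose Tariff for all 4 undetected periods, earning 14 each, then 8 forever once detected.
Deviation value: 14(1−ρ^4)/(1−ρ) + 8ρ^4/(1−ρ); cooperation value: 9/(1−ρ).
IC: 9 ≥ 14(1−ρ^4) + 8ρ^4 = 14 − 6ρ^4.
So ρ^4 ≥ 5/6, giving ρ ≥ (5/6)^(1/4) ≈ 0.955.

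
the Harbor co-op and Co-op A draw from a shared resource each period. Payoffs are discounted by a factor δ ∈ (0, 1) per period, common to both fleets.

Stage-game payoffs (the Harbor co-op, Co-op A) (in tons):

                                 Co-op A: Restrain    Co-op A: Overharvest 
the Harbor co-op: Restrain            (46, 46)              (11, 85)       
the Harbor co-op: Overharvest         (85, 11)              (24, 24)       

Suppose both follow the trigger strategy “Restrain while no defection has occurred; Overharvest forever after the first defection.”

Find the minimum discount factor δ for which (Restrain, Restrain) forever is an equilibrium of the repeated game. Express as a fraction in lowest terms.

39/61

One-period gain from deviating is 85 − 46 = 39. The loss is 46 − 24 = 22 in every subsequent period, with present value 22·δ/(1−δ).
Deviation is unprofitable when 22·δ/(1−δ) ≥ 39, i.e. δ/(1−δ) ≥ 39/22.
Equivalently δ ≥ 39/(39+22) = 39/61.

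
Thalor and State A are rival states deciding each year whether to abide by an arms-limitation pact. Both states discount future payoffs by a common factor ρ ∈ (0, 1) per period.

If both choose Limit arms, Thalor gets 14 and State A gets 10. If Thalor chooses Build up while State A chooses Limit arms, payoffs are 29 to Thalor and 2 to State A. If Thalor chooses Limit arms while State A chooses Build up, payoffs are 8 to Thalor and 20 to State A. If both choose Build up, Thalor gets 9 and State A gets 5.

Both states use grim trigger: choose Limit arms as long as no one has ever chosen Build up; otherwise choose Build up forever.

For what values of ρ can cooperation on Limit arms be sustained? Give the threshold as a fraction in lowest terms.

For Thalor: deviation gain 29−14 = 15, per-period punishment loss 14−9 = 5. IC gives ρ ≥ 15/20 = 3/4.
For State A: gain 10, loss 5 per period, so ρ ≥ 10/15 = 2/3.
The tighter constraint is Thalor's, so cooperation needs ρ ≥ 3/4.

3/4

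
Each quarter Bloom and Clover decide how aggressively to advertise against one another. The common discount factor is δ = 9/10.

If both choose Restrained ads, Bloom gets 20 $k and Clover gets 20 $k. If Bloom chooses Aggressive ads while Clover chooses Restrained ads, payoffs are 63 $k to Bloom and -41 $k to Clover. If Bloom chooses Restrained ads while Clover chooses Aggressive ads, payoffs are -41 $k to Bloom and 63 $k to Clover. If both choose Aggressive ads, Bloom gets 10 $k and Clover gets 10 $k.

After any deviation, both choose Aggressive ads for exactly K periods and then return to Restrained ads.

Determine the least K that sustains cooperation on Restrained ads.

IC: δ(1−δ^K)/(1−δ) ≥ (63−20)/(20−10) = 43/10.
With δ = 9/10: need 1 − δ^K ≥ 43/10·(1−9/10)/(9/10), i.e. δ^K ≤ 0.5222.
Since (9/10)^6 = 0.5314 and (9/10)^7 = 0.4783, the smallest such K is 7.

7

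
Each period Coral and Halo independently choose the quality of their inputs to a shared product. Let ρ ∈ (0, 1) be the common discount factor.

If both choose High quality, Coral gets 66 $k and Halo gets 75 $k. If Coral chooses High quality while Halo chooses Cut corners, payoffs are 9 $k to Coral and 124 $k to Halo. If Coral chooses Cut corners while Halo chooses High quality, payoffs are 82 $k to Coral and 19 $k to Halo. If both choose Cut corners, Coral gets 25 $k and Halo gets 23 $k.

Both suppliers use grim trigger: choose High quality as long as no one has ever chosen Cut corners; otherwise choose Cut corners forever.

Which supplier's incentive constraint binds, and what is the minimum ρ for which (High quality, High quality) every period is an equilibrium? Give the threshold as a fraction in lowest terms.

Coral's threshold: (82−66)/(82−25) = 16/57.
Halo's threshold: (124−75)/(124−23) = 49/101.
16/57 < 49/101, so Halo binds and ρ* = 49/101.

Halo; ρ ≥ 49/101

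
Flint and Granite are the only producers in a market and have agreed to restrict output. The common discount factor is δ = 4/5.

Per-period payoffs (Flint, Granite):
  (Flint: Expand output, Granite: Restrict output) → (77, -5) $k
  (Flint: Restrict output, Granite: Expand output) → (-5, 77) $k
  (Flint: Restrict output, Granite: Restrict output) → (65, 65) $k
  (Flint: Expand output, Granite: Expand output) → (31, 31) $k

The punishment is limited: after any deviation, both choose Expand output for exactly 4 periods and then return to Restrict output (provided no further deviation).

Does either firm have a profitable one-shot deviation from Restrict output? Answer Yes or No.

No

A one-shot deviation gives 77 now, then 31 for 4 periods, then back to 65.
Gain from deviating: (77−65) today; loss: (65−31) in each of the next 4 periods.
No-deviation condition: (65−31)(δ+…+δ^4) ≥ 77−65, i.e. δ+…+δ^4 ≥ 6/17.
At δ = 4/5: δ+…+δ^4 = 2.3616 ≥ 0.3529.
So cooperation is sustainable.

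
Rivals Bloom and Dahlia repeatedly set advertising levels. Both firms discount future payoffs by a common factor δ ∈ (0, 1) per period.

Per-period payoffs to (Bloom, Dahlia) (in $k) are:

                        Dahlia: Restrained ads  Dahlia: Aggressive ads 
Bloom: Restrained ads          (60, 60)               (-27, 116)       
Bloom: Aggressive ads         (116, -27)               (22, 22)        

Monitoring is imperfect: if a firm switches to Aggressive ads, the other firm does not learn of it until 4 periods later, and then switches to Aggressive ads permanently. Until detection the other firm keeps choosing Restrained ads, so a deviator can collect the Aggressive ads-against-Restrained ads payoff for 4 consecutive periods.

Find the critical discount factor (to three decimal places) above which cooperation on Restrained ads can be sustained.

The best deviation is to choose Aggressive ads for all 4 undetected periods, earning 116 each, then 22 forever once detected.
Deviation value: 116(1−δ^4)/(1−δ) + 22δ^4/(1−δ); cooperation value: 60/(1−δ).
IC: 60 ≥ 116(1−δ^4) + 22δ^4 = 116 − 94δ^4.
So δ^4 ≥ 56/94 = 28/47, giving δ ≥ (28/47)^(1/4) ≈ 0.879.

0.879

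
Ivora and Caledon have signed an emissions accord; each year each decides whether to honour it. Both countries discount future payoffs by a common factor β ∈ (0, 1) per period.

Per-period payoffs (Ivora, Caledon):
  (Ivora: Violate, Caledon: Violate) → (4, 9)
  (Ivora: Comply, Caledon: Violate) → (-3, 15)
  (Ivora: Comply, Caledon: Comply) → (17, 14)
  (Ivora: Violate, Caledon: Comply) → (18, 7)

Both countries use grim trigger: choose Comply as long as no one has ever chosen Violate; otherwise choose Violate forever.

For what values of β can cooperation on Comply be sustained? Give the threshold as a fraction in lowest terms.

Ivora's threshold: (18−17)/(18−4) = 1/14.
Caledon's threshold: (15−14)/(15−9) = 1/6.
1/14 < 1/6, so Caledon binds and β* = 1/6.

1/6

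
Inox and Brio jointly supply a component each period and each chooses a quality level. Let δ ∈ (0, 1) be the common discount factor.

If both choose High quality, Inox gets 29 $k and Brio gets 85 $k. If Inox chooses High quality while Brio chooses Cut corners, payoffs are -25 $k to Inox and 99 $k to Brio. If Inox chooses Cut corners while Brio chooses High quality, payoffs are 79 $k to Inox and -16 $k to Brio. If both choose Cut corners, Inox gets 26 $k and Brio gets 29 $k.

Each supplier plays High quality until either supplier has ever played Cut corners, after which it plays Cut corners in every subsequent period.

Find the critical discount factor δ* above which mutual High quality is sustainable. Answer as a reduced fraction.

50/53

Inox: cooperation gives 29 each period; deviation gives 79 once then 26 forever.
  29/(1−δ) ≥ 79 + 26δ/(1−δ) ⇒ δ ≥ 50/53.
Brio: cooperation gives 85 each period; deviation gives 99 once then 29 forever.
  δ ≥ 14/70 = 1/5.
Both must hold, so the binding constraint is Inox's: δ ≥ 50/53.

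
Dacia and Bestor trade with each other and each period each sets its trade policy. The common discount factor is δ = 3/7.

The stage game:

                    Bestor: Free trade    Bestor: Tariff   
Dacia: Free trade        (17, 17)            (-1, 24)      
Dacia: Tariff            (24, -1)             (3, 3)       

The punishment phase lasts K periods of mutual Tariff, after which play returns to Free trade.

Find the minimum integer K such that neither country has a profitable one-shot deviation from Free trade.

IC: δ(1−δ^K)/(1−δ) ≥ (24−17)/(17−3) = 1/2.
With δ = 3/7: need 1 − δ^K ≥ 1/2·(1−3/7)/(3/7), i.e. δ^K ≤ 0.3333.
Since (3/7)^1 = 0.4286 and (3/7)^2 = 0.1837, the smallest such K is 2.

2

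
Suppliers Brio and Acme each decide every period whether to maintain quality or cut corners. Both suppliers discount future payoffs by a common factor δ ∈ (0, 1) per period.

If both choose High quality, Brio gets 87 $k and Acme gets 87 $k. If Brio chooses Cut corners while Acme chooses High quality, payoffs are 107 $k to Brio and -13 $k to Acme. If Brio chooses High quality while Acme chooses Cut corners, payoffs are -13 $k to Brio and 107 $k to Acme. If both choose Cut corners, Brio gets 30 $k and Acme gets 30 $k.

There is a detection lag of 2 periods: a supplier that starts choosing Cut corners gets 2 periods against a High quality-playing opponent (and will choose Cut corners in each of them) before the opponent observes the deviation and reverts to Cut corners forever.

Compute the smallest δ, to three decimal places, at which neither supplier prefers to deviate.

0.510

Deviating for the 2 undetected periods gains 107−87 = 20 per period over cooperation, then loses 87−30 = 57 per period forever once punishment starts.
Gain: 20(1 + δ + … + δ^1); loss: 57·δ^2/(1−δ).
No profitable deviation ⇔ 20(1−δ^2) ≤ 57·δ^2, i.e. δ^2 ≥ 20/(20+57) = 20/77.
Hence δ ≥ (20/77)^(1/2) ≈ 0.510.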